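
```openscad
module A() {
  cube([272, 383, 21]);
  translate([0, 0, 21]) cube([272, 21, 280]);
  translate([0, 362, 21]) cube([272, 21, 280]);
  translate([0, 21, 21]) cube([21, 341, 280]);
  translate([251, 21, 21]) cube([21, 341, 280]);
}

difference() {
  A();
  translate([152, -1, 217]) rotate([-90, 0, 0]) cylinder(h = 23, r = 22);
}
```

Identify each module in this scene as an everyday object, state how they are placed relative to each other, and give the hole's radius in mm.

A is an open box. The open box has a circular hole through its front wall. The hole's radius is 22 mm.

The subtracted cylinder has r = 22 mm.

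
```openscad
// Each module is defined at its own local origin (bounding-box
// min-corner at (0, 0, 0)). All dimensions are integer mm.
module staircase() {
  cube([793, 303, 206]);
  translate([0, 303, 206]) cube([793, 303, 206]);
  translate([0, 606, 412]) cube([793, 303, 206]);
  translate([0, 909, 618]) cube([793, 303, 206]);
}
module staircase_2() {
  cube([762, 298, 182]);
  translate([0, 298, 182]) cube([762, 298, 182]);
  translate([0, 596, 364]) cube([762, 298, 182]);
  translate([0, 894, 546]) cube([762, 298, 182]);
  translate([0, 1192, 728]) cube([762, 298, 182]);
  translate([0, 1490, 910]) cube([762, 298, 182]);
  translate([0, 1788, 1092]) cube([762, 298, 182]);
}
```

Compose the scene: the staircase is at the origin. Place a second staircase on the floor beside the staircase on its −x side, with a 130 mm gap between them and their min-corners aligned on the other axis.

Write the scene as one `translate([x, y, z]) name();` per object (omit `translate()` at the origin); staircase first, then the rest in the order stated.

staircase();
translate([-892, 0, 0]) staircase_2();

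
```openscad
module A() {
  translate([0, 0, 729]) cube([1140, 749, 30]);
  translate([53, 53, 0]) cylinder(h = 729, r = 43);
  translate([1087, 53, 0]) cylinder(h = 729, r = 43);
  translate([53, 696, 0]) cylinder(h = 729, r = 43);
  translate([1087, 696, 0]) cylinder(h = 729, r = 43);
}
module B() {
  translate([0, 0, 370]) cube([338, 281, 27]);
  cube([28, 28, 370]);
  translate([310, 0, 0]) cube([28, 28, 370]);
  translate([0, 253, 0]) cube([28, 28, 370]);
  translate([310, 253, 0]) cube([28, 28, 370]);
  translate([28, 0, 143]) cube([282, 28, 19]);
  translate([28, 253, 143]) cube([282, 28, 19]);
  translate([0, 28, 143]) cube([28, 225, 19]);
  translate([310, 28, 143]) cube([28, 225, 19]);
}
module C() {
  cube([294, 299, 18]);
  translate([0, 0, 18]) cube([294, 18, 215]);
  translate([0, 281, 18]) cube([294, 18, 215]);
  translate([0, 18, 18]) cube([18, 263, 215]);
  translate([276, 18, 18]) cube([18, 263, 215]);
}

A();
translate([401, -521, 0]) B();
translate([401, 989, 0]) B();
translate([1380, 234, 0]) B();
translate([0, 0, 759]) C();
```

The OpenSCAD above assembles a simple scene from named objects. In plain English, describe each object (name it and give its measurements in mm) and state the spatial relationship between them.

A is a table with a 1140×749 mm rectangular top, 30 mm thick, top surface at z = 759 mm, supported by four round legs of 86 mm diameter, each leg's bounding box inset 10 mm from the nearest pair of top edges, running from the floor.

B is a simple wooden stool: a rectangular seat 338 mm (x) by 281 mm (y), 27 mm thick, top face at z = 397 mm, on four square legs, each 28×28 mm in cross-section. The legs rest on z = 0, each flush with a corner of the seat. Four stretchers, 28 mm wide and 19 mm tall, connect adjacent legs with their undersides at z = 143 mm, each running between the inner faces of the legs it joins and aligned with the legs' outer faces on the other axis.

C is an open storage box with external size 294×299×233 mm and wall thickness 18 mm (the base is also 18 mm thick). The base covers the whole footprint; the four walls stand on the base, with the y-facing walls full-width and the x-facing walls fitting between their inner faces.

Three stools sit around the table at the −y, +y, +x sides. The open box is on top of the table.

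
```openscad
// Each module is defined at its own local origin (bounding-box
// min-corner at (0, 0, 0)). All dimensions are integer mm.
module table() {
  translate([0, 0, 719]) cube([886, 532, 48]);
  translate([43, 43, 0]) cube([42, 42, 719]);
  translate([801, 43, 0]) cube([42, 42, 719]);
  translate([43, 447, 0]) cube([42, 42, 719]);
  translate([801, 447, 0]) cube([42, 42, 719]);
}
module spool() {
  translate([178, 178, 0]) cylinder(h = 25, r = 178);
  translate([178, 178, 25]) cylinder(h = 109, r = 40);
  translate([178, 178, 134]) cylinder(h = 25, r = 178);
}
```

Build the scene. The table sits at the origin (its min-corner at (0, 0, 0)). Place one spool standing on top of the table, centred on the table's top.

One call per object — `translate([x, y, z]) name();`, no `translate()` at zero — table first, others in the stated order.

table();
translate([265, 88, 767]) spool();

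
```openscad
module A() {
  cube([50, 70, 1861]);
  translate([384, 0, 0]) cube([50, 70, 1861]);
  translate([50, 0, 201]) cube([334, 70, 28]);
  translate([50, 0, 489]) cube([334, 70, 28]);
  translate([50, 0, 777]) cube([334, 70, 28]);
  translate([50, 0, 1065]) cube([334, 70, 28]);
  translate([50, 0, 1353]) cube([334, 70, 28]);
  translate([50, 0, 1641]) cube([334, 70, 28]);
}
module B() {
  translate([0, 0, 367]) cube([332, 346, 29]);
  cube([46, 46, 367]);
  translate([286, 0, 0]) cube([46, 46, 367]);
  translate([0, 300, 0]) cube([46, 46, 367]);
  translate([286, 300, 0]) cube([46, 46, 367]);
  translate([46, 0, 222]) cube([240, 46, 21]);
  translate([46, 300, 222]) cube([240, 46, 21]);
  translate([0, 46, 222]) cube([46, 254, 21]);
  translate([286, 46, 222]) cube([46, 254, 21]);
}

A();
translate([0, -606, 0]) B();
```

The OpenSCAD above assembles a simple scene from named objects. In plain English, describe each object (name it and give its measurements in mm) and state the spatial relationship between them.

A is a wooden ladder with two side rails of 50×70 mm section and 1861 mm height, set 434 mm apart overall. Between them run 6 rectangular rungs (70 mm deep, 28 mm thick), front faces flush with the rails' −y face. The bottom of the first rung is 201 mm above the floor and each subsequent rung is 288 mm higher than the one below.

B is a four-legged stool. The seat is 332×346 mm, 29 mm thick, top at z = 396 mm. It stands on four square legs, each 46×46 mm in cross-section, from z = 0 to the seat underside, each flush with a corner of the seat. Four stretchers, 46 mm wide and 21 mm tall, connect adjacent legs with their undersides at z = 222 mm, each running between the inner faces of the legs it joins and aligned with the legs' outer faces on the other axis.

The stool is on the floor beside the ladder on its −y side.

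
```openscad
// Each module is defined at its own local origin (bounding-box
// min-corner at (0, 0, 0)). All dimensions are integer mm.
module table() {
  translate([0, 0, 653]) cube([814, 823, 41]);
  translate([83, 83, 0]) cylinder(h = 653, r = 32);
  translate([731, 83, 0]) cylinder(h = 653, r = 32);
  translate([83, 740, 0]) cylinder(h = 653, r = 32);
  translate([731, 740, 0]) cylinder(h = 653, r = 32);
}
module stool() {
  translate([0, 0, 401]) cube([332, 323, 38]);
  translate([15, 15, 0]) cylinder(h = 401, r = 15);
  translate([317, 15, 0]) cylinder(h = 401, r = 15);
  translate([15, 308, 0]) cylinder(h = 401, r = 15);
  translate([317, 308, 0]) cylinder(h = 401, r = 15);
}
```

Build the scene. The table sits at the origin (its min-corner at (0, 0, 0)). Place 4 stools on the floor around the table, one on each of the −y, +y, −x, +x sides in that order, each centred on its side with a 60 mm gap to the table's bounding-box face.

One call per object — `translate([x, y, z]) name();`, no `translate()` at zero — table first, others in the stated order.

table();
translate([241, -383, 0]) stool();
translate([241, 883, 0]) stool();
translate([-392, 250, 0]) stool();
translate([874, 250, 0]) stool();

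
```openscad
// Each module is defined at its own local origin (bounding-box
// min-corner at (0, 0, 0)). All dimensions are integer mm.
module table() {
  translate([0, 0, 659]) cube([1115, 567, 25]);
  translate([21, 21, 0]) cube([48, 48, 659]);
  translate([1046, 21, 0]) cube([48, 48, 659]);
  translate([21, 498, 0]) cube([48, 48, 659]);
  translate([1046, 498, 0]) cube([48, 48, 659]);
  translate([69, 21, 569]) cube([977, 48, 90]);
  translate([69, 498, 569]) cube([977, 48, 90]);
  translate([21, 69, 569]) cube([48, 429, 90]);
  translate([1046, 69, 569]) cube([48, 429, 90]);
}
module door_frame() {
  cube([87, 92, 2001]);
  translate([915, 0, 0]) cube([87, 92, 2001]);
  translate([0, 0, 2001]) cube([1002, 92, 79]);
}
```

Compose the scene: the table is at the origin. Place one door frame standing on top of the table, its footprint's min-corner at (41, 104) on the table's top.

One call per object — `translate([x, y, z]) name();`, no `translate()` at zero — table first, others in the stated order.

table();
translate([41, 104, 684]) door_frame();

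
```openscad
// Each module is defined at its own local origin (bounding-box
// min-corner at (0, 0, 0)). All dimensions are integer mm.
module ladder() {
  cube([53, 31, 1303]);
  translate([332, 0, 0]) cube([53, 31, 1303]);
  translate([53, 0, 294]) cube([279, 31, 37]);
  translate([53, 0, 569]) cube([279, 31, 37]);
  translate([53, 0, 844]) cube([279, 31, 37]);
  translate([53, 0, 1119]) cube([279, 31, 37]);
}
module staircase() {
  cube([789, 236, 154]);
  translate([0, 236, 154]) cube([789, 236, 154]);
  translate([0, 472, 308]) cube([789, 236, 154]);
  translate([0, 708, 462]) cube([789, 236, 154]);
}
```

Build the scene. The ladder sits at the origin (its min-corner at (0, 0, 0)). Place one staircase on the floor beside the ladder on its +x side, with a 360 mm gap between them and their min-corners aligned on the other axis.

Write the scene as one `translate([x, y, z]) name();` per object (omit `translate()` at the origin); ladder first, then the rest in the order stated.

ladder();
translate([745, 0, 0]) staircase();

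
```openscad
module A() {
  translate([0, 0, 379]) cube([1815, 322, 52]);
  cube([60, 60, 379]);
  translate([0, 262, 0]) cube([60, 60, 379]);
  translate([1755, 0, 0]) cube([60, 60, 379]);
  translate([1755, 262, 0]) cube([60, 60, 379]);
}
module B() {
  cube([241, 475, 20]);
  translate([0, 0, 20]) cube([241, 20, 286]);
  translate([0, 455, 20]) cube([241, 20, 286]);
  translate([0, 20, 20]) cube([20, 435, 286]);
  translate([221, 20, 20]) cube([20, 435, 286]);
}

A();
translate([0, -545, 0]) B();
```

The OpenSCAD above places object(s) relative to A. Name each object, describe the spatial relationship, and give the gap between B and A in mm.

A is a bench. B is an open box. The open box is on the floor beside the bench on its −y side. The gap between the open box and the bench is 70 mm.

The open box's nearest face is 70 mm from the bench's −y face.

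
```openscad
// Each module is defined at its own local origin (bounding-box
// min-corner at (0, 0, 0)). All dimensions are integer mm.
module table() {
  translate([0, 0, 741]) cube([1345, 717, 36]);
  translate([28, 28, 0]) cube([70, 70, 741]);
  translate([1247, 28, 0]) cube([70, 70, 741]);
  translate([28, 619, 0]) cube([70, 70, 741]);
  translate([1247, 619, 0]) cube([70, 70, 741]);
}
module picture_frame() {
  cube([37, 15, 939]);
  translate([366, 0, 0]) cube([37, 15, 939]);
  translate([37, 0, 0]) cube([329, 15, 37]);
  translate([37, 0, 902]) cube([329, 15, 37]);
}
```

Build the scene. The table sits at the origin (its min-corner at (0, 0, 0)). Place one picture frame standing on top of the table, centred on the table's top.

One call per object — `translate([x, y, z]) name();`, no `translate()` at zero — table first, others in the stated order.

table();
translate([471, 351, 777]) picture_frame();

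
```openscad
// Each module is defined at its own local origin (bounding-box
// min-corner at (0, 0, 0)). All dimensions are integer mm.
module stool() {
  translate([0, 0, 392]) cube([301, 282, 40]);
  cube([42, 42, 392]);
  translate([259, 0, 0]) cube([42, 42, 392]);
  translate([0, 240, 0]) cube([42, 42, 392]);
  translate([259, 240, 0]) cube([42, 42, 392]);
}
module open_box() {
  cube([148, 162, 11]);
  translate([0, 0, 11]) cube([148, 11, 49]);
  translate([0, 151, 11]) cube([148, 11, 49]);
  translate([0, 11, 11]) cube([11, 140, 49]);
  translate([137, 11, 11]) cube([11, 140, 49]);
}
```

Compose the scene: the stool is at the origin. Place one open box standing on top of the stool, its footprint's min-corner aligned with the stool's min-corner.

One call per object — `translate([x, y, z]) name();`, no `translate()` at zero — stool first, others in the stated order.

stool();
translate([0, 0, 432]) open_box();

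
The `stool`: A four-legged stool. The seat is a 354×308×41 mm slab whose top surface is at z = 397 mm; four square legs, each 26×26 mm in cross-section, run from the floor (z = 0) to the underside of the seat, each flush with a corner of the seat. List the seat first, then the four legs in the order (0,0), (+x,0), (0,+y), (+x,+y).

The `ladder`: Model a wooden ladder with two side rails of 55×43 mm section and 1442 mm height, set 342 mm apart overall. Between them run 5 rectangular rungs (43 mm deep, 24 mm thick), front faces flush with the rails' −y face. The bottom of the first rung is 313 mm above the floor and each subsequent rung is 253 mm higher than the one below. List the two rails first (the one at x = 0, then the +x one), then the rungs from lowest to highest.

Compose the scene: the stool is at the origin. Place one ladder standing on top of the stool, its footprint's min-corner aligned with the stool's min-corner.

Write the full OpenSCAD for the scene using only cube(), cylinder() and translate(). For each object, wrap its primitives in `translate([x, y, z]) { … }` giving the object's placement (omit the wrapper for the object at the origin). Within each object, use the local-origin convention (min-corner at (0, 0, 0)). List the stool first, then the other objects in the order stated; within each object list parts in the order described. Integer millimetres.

translate([0, 0, 356]) cube([354, 308, 41]);
cube([26, 26, 356]);
translate([328, 0, 0]) cube([26, 26, 356]);
translate([0, 282, 0]) cube([26, 26, 356]);
translate([328, 282, 0]) cube([26, 26, 356]);
translate([0, 0, 397]) {
  cube([55, 43, 1442]);
  translate([287, 0, 0]) cube([55, 43, 1442]);
  translate([55, 0, 313]) cube([232, 43, 24]);
  translate([55, 0, 566]) cube([232, 43, 24]);
  translate([55, 0, 819]) cube([232, 43, 24]);
  translate([55, 0, 1072]) cube([232, 43, 24]);
  translate([55, 0, 1325]) cube([232, 43, 24]);
}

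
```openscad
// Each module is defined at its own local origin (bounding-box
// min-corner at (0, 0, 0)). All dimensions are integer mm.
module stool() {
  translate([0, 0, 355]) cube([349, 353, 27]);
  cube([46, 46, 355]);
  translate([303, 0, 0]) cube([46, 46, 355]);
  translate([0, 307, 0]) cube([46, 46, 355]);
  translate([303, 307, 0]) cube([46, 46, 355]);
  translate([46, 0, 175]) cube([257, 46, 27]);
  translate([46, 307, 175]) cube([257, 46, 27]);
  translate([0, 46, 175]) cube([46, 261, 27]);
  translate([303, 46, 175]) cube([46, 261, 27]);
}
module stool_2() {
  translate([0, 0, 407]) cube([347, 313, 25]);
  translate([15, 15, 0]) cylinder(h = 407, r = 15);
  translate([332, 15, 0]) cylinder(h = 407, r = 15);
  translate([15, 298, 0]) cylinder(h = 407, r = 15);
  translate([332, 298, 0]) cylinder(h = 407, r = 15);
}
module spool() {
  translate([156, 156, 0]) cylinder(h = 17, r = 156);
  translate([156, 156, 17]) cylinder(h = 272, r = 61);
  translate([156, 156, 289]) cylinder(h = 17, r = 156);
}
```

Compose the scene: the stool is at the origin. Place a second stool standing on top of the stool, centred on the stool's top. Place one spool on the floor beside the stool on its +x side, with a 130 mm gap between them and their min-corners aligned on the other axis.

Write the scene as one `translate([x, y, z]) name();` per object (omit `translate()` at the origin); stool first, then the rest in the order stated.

stool();
translate([1, 20, 382]) stool_2();
translate([479, 0, 0]) spool();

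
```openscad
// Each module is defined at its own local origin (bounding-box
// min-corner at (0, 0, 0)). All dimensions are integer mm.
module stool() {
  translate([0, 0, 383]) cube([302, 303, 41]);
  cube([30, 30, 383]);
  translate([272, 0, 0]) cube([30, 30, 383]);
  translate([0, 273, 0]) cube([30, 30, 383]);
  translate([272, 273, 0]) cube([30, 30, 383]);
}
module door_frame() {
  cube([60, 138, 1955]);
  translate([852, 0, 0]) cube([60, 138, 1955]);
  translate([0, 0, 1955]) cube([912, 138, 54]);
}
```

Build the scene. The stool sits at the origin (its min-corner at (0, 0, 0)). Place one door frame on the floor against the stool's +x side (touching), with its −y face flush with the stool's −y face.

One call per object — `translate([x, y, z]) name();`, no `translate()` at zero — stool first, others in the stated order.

stool();
translate([302, 0, 0]) door_frame();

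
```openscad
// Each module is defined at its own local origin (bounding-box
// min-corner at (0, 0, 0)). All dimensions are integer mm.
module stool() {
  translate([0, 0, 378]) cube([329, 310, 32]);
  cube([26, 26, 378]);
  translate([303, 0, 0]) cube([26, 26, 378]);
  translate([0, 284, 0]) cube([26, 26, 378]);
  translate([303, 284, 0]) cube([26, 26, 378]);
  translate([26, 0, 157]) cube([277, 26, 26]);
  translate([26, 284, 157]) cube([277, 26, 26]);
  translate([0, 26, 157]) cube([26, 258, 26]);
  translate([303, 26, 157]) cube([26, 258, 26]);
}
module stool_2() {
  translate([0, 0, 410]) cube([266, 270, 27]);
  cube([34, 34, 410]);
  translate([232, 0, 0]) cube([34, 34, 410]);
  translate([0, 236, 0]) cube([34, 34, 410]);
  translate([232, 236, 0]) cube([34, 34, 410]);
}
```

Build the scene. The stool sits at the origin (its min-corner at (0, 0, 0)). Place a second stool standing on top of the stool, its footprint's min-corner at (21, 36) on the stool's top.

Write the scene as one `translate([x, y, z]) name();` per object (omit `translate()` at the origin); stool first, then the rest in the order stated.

stool();
translate([21, 36, 410]) stool_2();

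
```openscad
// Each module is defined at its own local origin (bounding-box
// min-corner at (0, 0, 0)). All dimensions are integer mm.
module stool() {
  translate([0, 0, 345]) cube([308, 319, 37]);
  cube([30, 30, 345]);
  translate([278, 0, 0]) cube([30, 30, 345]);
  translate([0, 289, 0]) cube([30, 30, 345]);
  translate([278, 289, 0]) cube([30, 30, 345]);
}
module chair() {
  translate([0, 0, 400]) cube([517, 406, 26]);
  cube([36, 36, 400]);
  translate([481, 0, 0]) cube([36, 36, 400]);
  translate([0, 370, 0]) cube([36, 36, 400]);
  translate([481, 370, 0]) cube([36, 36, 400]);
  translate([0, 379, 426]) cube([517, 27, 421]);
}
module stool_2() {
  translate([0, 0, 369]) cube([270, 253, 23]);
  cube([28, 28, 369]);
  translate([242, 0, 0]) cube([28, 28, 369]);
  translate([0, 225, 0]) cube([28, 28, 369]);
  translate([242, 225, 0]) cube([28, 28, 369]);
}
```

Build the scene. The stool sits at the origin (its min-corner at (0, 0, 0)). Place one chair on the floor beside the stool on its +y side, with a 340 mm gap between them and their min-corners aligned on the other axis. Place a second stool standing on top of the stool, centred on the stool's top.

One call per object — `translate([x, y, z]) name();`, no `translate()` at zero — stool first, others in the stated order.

stool();
translate([0, 659, 0]) chair();
translate([19, 33, 382]) stool_2();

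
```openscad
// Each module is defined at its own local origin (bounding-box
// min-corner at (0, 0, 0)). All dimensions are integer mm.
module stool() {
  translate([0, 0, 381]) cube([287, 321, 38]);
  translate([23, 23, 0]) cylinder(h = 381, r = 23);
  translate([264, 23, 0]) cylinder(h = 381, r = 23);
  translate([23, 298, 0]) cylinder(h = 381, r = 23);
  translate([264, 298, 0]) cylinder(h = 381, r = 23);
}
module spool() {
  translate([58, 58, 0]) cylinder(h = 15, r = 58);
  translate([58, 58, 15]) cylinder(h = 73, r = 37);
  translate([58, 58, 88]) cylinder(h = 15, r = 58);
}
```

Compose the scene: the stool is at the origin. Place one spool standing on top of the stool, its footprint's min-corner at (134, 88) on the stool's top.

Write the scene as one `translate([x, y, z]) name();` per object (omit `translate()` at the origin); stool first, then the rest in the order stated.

stool();
translate([134, 88, 419]) spool();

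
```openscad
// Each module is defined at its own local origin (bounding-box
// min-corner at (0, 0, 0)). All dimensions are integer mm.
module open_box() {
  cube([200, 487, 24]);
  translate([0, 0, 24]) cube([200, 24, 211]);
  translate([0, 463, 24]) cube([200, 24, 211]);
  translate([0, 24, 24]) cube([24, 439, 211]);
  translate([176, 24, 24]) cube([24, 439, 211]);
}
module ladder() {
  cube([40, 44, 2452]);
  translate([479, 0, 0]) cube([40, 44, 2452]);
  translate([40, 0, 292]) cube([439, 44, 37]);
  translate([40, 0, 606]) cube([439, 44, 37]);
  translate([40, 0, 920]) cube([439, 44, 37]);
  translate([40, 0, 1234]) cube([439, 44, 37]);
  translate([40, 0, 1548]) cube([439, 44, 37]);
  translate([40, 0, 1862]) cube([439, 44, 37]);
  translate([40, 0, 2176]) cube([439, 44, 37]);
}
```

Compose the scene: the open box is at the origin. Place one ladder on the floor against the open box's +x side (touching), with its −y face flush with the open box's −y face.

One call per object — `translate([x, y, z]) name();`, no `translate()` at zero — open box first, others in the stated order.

open_box();
translate([200, 0, 0]) ladder();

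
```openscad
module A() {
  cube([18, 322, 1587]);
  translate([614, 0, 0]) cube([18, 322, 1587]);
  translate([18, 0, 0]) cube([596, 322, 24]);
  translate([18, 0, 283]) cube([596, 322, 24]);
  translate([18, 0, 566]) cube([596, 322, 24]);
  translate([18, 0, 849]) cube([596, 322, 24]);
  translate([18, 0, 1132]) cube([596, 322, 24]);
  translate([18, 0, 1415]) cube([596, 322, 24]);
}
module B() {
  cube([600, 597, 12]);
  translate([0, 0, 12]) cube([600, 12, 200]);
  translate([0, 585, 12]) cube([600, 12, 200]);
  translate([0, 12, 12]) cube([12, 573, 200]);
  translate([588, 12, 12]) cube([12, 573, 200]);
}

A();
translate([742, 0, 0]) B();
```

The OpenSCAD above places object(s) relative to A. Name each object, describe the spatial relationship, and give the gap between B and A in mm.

A is a bookshelf. B is an open box. The open box is on the floor beside the bookshelf on its +x side. The gap between the open box and the bookshelf is 110 mm.

The open box's nearest face is 110 mm from the bookshelf's +x face.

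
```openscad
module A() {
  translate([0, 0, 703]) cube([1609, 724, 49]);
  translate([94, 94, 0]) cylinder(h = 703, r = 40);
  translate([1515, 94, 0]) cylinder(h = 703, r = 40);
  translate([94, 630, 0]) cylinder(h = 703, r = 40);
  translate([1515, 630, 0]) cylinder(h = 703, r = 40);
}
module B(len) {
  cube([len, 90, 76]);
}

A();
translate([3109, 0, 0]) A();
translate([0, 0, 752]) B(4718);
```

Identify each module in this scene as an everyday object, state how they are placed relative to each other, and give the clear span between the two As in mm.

A is a table. B is a beam. A beam spans the tops of two tables. The clear span between the two tables is 1500 mm.

Second table starts at x = 3109; first ends at x = 1609; clear span = 3109 − 1609 = 1500 mm.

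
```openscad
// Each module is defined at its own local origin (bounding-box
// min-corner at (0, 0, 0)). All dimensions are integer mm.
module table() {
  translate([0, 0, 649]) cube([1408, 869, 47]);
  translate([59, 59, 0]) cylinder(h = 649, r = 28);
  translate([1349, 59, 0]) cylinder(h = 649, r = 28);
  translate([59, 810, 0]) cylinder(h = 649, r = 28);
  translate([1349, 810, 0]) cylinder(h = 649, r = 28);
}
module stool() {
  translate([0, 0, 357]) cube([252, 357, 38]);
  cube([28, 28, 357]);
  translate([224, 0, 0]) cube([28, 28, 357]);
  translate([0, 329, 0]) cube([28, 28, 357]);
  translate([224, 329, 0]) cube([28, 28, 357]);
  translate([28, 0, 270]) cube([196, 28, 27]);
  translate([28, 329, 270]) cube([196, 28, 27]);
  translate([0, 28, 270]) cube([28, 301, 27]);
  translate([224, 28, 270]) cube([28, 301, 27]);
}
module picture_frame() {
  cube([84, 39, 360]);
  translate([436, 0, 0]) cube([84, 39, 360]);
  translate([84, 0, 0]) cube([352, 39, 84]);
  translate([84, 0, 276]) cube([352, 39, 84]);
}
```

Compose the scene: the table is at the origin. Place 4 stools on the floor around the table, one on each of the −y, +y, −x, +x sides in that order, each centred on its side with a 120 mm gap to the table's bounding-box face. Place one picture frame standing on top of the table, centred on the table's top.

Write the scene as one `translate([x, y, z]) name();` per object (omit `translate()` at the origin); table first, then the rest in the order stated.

table();
translate([578, -477, 0]) stool();
translate([578, 989, 0]) stool();
translate([-372, 256, 0]) stool();
translate([1528, 256, 0]) stool();
translate([444, 415, 696]) picture_frame();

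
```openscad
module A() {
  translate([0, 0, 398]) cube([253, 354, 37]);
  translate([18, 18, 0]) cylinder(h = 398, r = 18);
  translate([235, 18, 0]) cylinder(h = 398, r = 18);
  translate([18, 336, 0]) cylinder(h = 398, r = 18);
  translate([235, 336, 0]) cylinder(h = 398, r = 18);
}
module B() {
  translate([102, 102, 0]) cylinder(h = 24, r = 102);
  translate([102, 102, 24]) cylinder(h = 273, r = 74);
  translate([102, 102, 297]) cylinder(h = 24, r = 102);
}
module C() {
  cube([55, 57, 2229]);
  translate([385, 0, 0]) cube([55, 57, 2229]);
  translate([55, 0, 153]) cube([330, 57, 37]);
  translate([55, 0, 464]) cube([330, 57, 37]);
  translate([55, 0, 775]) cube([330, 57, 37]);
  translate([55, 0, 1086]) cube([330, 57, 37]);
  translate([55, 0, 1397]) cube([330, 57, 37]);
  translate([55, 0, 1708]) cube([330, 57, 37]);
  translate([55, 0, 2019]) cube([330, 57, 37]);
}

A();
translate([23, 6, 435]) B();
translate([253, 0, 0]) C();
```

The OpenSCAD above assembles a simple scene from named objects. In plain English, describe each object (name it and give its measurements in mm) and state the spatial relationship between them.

A is a four-legged stool. The seat is a 253×354×37 mm slab whose top surface is at z = 435 mm; four round legs, each 36 mm in diameter, run from the floor (z = 0) to the underside of the seat, each leg's axis is inset half a diameter from the nearest pair of seat edges (so the leg's bounding box is flush with the corner).

B is a spool: two coaxial disc flanges of radius 102 mm and thickness 24 mm, joined by a core cylinder of radius 74 mm and height 273 mm. The lower flange rests on z = 0 and the three cylinders share a vertical axis.

C is a straight ladder. Two 55×57 mm vertical rails, 2229 mm tall, stand 440 mm apart (outside-to-outside) with their front faces coplanar on the −y side. 7 rungs, each 57 mm deep and 37 mm tall, span between the inner faces of the rails, front faces flush with the rails. The lowest rung's underside is at z = 153 mm and rungs are spaced 311 mm apart (underside to underside).

The spool is on top of the stool. The ladder is against the stool's +x side, with their −y faces flush.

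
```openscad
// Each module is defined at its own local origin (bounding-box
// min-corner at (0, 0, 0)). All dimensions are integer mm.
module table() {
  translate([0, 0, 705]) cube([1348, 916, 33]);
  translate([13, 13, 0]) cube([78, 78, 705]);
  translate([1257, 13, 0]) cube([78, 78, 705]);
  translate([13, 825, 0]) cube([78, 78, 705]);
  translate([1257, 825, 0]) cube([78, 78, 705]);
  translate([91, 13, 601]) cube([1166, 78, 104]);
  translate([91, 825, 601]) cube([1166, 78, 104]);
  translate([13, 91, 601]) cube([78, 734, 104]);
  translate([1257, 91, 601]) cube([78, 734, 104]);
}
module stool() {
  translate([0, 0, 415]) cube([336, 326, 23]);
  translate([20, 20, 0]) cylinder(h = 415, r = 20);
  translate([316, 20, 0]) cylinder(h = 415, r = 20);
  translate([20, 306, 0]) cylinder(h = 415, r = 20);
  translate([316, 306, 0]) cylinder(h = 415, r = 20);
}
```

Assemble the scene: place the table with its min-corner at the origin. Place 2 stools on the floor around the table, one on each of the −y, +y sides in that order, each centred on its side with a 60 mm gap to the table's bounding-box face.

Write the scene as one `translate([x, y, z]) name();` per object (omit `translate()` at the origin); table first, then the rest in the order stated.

table();
translate([506, -386, 0]) stool();
translate([506, 976, 0]) stool();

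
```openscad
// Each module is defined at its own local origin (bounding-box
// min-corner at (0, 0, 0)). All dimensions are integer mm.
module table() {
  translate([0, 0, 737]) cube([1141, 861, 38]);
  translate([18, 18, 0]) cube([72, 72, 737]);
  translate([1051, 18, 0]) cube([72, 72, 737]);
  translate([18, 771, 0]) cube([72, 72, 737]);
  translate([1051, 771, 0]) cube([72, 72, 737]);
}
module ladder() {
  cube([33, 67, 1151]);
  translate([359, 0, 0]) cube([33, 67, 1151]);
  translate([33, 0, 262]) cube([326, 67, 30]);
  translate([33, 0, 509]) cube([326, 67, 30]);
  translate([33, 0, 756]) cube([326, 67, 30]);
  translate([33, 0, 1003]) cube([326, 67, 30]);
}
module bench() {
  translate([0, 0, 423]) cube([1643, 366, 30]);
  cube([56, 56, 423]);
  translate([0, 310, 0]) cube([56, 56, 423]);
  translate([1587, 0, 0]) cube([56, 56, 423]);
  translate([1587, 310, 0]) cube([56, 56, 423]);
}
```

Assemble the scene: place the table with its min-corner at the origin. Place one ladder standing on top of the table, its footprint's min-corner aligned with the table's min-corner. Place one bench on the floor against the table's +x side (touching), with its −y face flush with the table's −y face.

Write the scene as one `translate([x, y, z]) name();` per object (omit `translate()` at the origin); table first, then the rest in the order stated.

table();
translate([0, 0, 775]) ladder();
translate([1141, 0, 0]) bench();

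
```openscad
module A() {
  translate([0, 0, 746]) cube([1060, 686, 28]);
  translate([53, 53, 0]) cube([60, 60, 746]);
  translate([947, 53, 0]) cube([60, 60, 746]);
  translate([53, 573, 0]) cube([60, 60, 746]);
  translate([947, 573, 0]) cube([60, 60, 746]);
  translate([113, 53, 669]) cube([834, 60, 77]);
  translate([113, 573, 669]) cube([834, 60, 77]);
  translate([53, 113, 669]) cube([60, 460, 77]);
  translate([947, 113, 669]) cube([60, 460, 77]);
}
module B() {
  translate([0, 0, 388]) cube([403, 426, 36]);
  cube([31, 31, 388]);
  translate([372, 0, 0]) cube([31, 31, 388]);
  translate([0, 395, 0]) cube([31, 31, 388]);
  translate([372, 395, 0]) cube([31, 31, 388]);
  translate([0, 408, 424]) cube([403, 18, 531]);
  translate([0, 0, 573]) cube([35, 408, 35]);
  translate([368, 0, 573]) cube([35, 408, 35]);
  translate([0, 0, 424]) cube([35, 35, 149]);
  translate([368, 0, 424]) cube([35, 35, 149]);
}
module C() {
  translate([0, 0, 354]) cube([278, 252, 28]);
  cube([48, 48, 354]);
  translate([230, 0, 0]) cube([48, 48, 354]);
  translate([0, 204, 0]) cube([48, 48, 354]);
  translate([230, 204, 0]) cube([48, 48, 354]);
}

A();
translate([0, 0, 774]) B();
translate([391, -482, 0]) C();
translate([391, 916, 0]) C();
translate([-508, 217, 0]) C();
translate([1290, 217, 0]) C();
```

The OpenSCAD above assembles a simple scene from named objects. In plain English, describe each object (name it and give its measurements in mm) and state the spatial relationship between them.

A is a table: top 1060 mm (x) × 686 mm (y), 28 mm thick, upper face at z = 774 mm, on four 60×60 mm square legs, each inset 53 mm from the nearest pair of top edges, running from z = 0 to the bottom of the top. Four apron rails, 60 mm thick and 77 mm tall, run between adjacent legs with their top edges flush with the underside of the top and their outer faces flush with the legs' outer faces.

B is a chair. The seat is a 403×426×36 mm slab with its top at z = 424 mm, on four 31×31 mm corner legs (flush with the seat edges, standing on z = 0). A flat backrest 18 mm thick, 531 mm tall, spans the full seat width and rises from the seat top along its +y edge, rear face flush with the rear of the seat. Two armrests of 35×35 mm section run along each side from the seat's front edge to the front of the backrest, top faces 184 mm above the seat top and outer faces flush with the seat's x-edges; a 35×35 mm post under the front of each armrest stands on the seat at the front corner.

C is a simple wooden stool: a rectangular seat 278 mm (x) by 252 mm (y), 28 mm thick, top face at z = 382 mm, on four square legs, each 48×48 mm in cross-section. The legs rest on z = 0, each flush with a corner of the seat.

The chair is on top of the table. Four stools sit around the table at the −y, +y, −x, +x sides.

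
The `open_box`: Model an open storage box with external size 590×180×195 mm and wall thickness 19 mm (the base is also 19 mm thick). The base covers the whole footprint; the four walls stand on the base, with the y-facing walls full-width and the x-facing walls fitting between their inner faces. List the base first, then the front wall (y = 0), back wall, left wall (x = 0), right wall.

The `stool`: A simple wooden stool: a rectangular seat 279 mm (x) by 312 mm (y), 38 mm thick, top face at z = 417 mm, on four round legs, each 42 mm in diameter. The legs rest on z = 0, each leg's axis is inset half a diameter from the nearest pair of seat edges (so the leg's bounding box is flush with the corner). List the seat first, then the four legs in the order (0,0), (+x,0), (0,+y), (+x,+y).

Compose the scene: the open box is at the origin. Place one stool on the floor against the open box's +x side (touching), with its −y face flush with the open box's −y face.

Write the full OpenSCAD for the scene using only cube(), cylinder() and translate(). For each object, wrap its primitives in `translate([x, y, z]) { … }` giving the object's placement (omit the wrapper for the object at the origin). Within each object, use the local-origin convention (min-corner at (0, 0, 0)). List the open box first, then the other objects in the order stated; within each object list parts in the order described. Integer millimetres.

cube([590, 180, 19]);
translate([0, 0, 19]) cube([590, 19, 176]);
translate([0, 161, 19]) cube([590, 19, 176]);
translate([0, 19, 19]) cube([19, 142, 176]);
translate([571, 19, 19]) cube([19, 142, 176]);
translate([590, 0, 0]) {
  translate([0, 0, 379]) cube([279, 312, 38]);
  translate([21, 21, 0]) cylinder(h = 379, r = 21);
  translate([258, 21, 0]) cylinder(h = 379, r = 21);
  translate([21, 291, 0]) cylinder(h = 379, r = 21);
  translate([258, 291, 0]) cylinder(h = 379, r = 21);
}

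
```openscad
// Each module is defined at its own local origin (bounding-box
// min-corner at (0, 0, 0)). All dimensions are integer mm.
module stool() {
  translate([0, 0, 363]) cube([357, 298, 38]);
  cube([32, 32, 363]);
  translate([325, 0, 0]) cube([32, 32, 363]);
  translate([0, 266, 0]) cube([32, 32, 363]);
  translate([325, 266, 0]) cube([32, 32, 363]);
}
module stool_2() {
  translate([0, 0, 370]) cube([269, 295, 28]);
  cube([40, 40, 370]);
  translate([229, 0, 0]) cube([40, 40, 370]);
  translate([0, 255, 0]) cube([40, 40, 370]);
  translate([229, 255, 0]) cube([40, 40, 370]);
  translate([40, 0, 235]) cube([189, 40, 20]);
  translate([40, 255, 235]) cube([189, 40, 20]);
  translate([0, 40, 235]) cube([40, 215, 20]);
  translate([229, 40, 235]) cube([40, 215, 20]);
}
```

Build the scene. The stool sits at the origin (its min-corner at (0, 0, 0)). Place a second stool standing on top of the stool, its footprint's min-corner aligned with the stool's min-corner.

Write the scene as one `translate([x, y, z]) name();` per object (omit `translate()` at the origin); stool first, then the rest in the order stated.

stool();
translate([0, 0, 401]) stool_2();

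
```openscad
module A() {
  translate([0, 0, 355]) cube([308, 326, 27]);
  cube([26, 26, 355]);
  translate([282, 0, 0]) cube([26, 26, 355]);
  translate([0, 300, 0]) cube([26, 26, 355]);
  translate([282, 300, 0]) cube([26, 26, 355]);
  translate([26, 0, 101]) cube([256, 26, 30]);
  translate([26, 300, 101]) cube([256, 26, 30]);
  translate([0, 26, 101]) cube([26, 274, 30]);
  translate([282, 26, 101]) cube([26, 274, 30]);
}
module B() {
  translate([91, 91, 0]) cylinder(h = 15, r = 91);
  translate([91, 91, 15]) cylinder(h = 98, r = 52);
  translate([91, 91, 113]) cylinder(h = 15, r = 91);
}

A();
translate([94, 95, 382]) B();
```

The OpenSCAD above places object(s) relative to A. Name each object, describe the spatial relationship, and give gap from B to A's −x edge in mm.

A is a stool. B is a spool. The spool is on top of the stool. The gap from the spool to the stool's −x edge is 94 mm.

The spool's min-x is at 94; the stool's min-x is 0; gap = 94 mm.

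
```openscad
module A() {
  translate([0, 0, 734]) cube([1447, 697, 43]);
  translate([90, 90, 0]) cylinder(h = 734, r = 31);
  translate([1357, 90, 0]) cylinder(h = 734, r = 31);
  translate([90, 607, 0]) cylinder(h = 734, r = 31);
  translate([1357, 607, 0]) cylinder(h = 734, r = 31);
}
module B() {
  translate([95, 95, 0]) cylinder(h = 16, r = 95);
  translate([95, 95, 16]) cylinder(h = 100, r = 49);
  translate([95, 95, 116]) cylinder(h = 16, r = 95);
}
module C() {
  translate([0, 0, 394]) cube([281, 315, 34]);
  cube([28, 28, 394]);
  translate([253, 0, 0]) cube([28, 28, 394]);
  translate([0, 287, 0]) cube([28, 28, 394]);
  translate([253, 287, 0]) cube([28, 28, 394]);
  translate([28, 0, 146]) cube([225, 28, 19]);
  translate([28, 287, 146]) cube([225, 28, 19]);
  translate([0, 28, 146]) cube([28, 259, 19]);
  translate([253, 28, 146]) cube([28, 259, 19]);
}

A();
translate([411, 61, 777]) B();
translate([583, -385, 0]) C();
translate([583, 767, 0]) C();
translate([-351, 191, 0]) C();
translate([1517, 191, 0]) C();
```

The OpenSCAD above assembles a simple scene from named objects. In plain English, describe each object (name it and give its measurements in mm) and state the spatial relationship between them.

A is a table with a 1447×697 mm rectangular top, 43 mm thick, top surface at z = 777 mm, supported by four round legs of 62 mm diameter, each leg's bounding box inset 59 mm from the nearest pair of top edges, running from the floor.

B is a spool: two coaxial disc flanges of radius 95 mm and thickness 16 mm, joined by a core cylinder of radius 49 mm and height 100 mm. The lower flange rests on z = 0 and the three cylinders share a vertical axis.

C is a simple wooden stool: a rectangular seat 281 mm (x) by 315 mm (y), 34 mm thick, top face at z = 428 mm, on four square legs, each 28×28 mm in cross-section. The legs rest on z = 0, each flush with a corner of the seat. Four stretchers, 28 mm wide and 19 mm tall, connect adjacent legs with their undersides at z = 146 mm, each running between the inner faces of the legs it joins and aligned with the legs' outer faces on the other axis.

The spool is on top of the table. Four stools sit around the table at the −y, +y, −x, +x sides.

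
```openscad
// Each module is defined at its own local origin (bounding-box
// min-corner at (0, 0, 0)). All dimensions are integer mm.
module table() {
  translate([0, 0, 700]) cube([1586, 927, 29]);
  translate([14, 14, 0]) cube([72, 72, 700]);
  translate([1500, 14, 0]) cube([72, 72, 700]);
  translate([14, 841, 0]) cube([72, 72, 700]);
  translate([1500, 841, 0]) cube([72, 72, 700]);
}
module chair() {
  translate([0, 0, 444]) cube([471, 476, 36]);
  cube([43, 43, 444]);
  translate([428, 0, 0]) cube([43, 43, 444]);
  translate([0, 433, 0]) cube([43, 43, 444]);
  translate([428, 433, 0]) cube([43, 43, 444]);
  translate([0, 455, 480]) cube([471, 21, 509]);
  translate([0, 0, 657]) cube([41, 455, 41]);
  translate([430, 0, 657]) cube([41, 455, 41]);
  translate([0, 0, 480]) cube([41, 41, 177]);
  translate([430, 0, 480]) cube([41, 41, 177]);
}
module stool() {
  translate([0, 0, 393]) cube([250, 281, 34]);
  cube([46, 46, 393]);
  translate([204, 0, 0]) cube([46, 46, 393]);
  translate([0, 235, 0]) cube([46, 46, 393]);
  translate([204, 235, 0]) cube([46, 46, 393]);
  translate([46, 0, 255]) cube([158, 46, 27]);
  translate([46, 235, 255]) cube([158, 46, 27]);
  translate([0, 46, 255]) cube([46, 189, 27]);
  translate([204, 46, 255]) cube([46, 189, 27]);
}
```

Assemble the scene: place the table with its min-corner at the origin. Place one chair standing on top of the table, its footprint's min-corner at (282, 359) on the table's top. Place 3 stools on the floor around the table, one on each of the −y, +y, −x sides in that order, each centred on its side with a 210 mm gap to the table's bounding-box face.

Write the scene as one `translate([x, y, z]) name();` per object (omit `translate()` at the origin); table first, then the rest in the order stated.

table();
translate([282, 359, 729]) chair();
translate([668, -491, 0]) stool();
translate([668, 1137, 0]) stool();
translate([-460, 323, 0]) stool();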